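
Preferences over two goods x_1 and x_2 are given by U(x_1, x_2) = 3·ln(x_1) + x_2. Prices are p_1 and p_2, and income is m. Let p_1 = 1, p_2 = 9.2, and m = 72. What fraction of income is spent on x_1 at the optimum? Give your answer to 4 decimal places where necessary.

share on x_1 = 0.3833

MU_x_1 = 3/x_1, MU_x_2 = 1. Tangency: 3/x_1 = p_1/p_2.
So x_1*(p_1,p_2) = 3·p_2/p_1, independent of income; and x_2* = (m − 3·p_2)/p_2.
At the given prices: x_1* = 3·9.2/1 = 27.6, and x_2* = 4.8261.
Expenditure on x_1: 1·27.6 = 27.6; share = 0.3833.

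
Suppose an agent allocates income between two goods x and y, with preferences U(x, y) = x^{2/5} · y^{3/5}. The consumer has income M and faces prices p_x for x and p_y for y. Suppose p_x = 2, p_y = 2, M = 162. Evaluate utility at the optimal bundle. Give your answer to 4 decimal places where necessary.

MU_x/MU_y = (0.4·y)/(0.6·x); tangency sets this equal to p_x/p_y.
So 0.4·p_y·y = 0.6·p_x·x; combined with the budget, a share 0.4 of income goes to x.
Demand: x*(p_x,p_y,M) = 0.4·M/p_x and y* = 0.6·M/p_y.
At p_x=2, p_y=2, M=162: x* = 0.4·162/2 = 32.4, y* = 48.6.
Utility at the optimum: U(32.4, 48.6) = 41.3238.

V = 41.3238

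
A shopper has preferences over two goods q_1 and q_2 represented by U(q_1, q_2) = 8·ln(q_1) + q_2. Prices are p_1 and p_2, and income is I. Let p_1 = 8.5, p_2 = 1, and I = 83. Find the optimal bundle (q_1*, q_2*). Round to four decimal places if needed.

Set MRS = p_1/p_2: (8/q_1)/1 = p_1/p_2.
So q_1*(p_1,p_2) = 8·p_2/p_1, independent of income; and q_2* = (I − 8·p_2)/p_2.
At the given prices: q_1* = 8·1/8.5 = 0.9412, and q_2* = 75.

q_1* = 0.9412, q_2* = 75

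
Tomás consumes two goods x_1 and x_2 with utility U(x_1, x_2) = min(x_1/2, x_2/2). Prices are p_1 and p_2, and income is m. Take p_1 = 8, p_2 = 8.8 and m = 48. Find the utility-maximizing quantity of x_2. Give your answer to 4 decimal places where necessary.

With perfect complements, no substitution: consume in ratio x_1:x_2 = 2:2.
Budget: p_1·x_1 + p_2·x_1 = m, so (2·p_1 + 2·p_2)·x_1 = 2·m.
Demand: x_1*(p_1,p_2,m) = 2·m/(2·p_1 + 2·p_2), x_2* = 2·m/(2·p_1 + 2·p_2).
Here 2·8 + 2·8.8 = 33.6, giving x_2* = 2.8571.

x_2* = 2.8571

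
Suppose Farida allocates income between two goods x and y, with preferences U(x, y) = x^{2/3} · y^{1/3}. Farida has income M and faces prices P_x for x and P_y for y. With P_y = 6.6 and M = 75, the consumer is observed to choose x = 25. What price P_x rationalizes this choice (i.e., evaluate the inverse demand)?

The MRS is 2·y/x. Set MRS = P_x/P_y.
Rearranging, P_y·y = (1/2)·P_x·x. Substituting into the budget gives P_x·x·(1 + (1/2)) = M.
Demand: x*(P_x,P_y,M) = 2/3·M/P_x and y* = 1/3·M/P_y.
Set x* = 25 in the demand function and solve for P_x: P_x = 2.

P_x = 2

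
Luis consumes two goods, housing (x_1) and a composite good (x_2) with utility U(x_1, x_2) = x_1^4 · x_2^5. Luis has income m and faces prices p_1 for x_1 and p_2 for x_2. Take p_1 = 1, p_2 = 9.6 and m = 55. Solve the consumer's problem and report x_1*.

x_1* = 24.4444

Demand: x_1*(p_1,p_2,m) = 4/9·m/p_1 and x_2* = 5/9·m/p_2.
At p_1=1, p_2=9.6, m=55: x_1* = 4/9·55/1 = 24.4444.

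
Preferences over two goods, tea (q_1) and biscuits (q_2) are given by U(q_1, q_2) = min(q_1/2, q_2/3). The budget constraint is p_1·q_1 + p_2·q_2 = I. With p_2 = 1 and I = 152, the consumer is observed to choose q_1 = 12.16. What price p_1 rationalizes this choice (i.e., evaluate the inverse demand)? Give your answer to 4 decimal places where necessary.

Leontief preferences: the optimum is at the kink where q_1/2 = q_2/3, i.e. q_2 = (3/2)·q_1.
Budget: p_1·q_1 + p_2·(3/2)·q_1 = I, so (2·p_1 + 3·p_2)·q_1 = 2·I.
Demand: q_1*(p_1,p_2,I) = 2·I/(2·p_1 + 3·p_2), q_2* = 3·I/(2·p_1 + 3·p_2).
Set q_1* = 12.16 in the demand function and solve for p_1: p_1 = 11.

p_1 = 11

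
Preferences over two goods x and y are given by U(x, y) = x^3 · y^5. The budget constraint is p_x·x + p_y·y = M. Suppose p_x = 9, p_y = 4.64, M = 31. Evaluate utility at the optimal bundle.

The MRS is (3/5)·y/x. Set MRS = p_x/p_y.
So 3·p_y·y = 5·p_x·x; combined with the budget, a share 0.375 of income goes to x.
Demand: x*(p_x,p_y,M) = 0.375·M/p_x and y* = 0.625·M/p_y.
At p_x=9, p_y=4.64, M=31: x* = 0.375·31/9 = 1.2917, y* = 4.1756.
Utility at the optimum: U(1.2917, 4.1756) = 2735.7097.

V = 2735.7097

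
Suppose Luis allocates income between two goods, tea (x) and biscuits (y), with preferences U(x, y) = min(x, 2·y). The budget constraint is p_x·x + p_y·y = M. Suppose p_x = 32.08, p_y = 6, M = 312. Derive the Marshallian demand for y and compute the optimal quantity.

Leontief preferences: the optimum is at the kink where x/2 = y/1, i.e. y = (1/2)·x.
Budget: p_x·x + p_y·(1/2)·x = M, so (2·p_x + p_y)·x = 2·M.
Demand: x*(p_x,p_y,M) = 2·M/(2·p_x + p_y), y* = M/(2·p_x + p_y).
Here 2·32.08 + 6 = 70.16, giving y* = 4.447.

y* = 4.447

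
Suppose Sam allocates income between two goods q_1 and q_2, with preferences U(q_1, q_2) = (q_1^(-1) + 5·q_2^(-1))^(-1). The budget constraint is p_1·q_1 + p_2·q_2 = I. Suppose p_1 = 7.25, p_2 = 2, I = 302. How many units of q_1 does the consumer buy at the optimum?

q_1* = 19.1567

From the CES first-order condition, (1/5)·(q_2/q_1)^(2) = p_1/p_2.
Hence q_2/q_1 = (5·p_1/p_2)^(1/(2)), i.e. raised to the 0.5 power.
With the ratio pinned down, the budget gives q_1* = I/(p_1 + p_2·(q_2/q_1)) and q_2* = (q_2/q_1)·q_1*.
Numerically q_2/q_1 = 4.257347, so q_1* = 302/(7.25 + 2·4.257347) = 19.1567.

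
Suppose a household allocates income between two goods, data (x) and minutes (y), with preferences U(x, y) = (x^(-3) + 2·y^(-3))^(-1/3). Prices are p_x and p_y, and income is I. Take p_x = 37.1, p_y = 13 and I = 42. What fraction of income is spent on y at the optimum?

share on y = 0.3513

MU_x ∝ x^(-4), MU_y ∝ 2·y^(-4), so MRS = (1/2)·(y/x)^(4) = p_x/p_y.
Hence y/x = (2·p_x/p_y)^(1/(4)), i.e. raised to the 0.25 power.
With the ratio pinned down, the budget gives x* = I/(p_x + p_y·(y/x)) and y* = (y/x)·x*.
Numerically y/x = 1.545664, so x* = 42/(37.1 + 13·1.545664) = 0.7343 and y* = 1.545664·0.7343 = 1.1351.
Expenditure on y: 13·1.1351 = 14.7557; share = 0.3513.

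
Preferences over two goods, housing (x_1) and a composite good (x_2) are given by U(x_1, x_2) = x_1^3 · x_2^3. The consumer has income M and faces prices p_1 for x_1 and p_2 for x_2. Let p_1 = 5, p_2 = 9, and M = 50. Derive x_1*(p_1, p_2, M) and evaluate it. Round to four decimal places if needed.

The MRS is x_2/x_1. Set MRS = p_1/p_2.
So 3·p_2·x_2 = 3·p_1·x_1; combined with the budget, a share 0.5 of income goes to x_1.
Demand: x_1*(p_1,p_2,M) = 0.5·M/p_1 and x_2* = 0.5·M/p_2.
At p_1=5, p_2=9, M=50: x_1* = 0.5·50/5 = 5.

x_1* = 5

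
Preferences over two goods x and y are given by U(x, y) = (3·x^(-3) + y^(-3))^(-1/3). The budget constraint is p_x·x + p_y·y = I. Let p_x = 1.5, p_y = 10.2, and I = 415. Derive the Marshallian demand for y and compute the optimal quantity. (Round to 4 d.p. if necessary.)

y* = 30.9982

MRS = MU_x/MU_y = 3·(y/x)^(4). Set equal to p_x/p_y.
Solve for the ratio: y/x = [(1/3)·p_x/p_y]^(0.25).
Substitute y = (y/x)·x into the budget: x* = I/(p_x + p_y·(y/x)).
Numerically y/x = 0.470536, so x* = 415/(1.5 + 10.2·0.470536) = 65.8786 and y* = 0.470536·65.8786 = 30.9982.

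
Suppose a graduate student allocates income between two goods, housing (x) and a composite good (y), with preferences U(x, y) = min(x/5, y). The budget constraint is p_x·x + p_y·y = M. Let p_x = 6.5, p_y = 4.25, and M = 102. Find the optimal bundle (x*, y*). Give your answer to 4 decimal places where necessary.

x* = 13.8776, y* = 2.7755

With perfect complements, no substitution: consume in ratio x:y = 5:1.
Budget: p_x·x + p_y·(1/5)·x = M, so (5·p_x + p_y)·x = 5·M.
Demand: x*(p_x,p_y,M) = 5·M/(5·p_x + p_y), y* = M/(5·p_x + p_y).
Here 5·6.5 + 4.25 = 36.75, giving x* = 13.8776 and y* = 2.7755.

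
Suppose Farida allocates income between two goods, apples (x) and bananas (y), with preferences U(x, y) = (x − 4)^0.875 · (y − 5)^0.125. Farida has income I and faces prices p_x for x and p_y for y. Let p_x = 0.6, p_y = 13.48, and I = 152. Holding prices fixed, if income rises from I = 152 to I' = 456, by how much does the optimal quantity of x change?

This is Cobb-Douglas in (x−4, y−5): tangency gives 0.875·p_y·(y−5) = 0.125·p_x·(x−4).
After buying the subsistence bundle (4, 5), a share 0.875 of the remaining income goes to x: x* = 4 + 0.875·(I − 4p_x − 5p_y)/p_x.
Discretionary income = 152 − 4·0.6 − 5·13.48 = 82.2; x* = 4 + 0.875·82.2/0.6 = 123.875.
At I' = 456: x* = 567.2083. Change: 567.2083 − 123.875 = 443.3333.

Δx* = 443.3333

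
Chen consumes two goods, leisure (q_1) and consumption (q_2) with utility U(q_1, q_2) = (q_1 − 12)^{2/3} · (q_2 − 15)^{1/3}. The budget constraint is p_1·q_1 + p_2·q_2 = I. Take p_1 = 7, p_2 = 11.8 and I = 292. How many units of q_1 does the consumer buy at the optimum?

q_1* = 14.9524

Discretionary income = 292 − 12·7 − 15·11.8 = 31; q_1* = 12 + 2/3·31/7 = 14.9524.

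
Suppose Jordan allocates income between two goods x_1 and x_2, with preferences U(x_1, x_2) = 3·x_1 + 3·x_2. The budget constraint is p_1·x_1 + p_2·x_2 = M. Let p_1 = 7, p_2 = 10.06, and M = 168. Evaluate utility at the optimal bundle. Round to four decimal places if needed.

V = 72

Linear utility — the consumer picks whichever good has higher MU/price: 3/7 = 0.4286 vs 3/10.06 = 0.2982.
x_1 gives more utility per dollar, so spend all income on x_1: x_1* = M/p_1, x_2* = 0.
Numerically: x_1* = 24, x_2* = 0.
Utility at the optimum: U(24, 0) = 72.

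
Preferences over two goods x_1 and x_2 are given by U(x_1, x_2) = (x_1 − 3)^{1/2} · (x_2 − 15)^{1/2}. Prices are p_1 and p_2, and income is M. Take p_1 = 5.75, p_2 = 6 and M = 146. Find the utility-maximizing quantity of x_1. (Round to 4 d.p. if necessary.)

x_1* = 6.3696

This is Cobb-Douglas in (x_1−3, x_2−15): tangency gives 0.5·p_2·(x_2−15) = 0.5·p_1·(x_1−3).
After buying the subsistence bundle (3, 15), a share 0.5 of the remaining income goes to x_1: x_1* = 3 + 0.5·(M − 3p_1 − 15p_2)/p_1.
Discretionary income = 146 − 3·5.75 − 15·6 = 38.75; x_1* = 3 + 0.5·38.75/5.75 = 6.3696.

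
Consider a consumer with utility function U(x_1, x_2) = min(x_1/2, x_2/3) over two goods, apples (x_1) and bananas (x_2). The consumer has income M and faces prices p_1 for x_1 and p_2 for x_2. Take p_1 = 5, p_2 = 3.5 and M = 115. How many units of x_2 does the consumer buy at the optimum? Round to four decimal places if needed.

With perfect complements, no substitution: consume in ratio x_1:x_2 = 2:3.
Budget: p_1·x_1 + p_2·(3/2)·x_1 = M, so (2·p_1 + 3·p_2)·x_1 = 2·M.
Demand: x_1*(p_1,p_2,M) = 2·M/(2·p_1 + 3·p_2), x_2* = 3·M/(2·p_1 + 3·p_2).
Here 2·5 + 3·3.5 = 20.5, giving x_2* = 16.8293.

x_2* = 16.8293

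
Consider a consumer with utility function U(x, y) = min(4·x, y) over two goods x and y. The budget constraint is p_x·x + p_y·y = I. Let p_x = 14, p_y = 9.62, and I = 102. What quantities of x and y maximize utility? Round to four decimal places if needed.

Leontief preferences: the optimum is at the kink where x/1 = y/4, i.e. y = 4·x.
Budget: p_x·x + p_y·4·x = I, so (p_x + 4·p_y)·x = I.
Demand: x*(p_x,p_y,I) = I/(p_x + 4·p_y), y* = 4·I/(p_x + 4·p_y).
Here 14 + 4·9.62 = 52.48, giving x* = 1.9436 and y* = 7.7744.

x* = 1.9436, y* = 7.7744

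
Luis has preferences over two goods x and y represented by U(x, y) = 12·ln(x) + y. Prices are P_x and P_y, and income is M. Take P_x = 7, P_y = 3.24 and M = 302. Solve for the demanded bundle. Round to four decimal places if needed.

x* = 5.5543, y* = 81.2099

So x*(P_x,P_y) = 12·P_y/P_x, independent of income; and y* = (M − 12·P_y)/P_y.
At the given prices: x* = 12·3.24/7 = 5.5543, and y* = 81.2099.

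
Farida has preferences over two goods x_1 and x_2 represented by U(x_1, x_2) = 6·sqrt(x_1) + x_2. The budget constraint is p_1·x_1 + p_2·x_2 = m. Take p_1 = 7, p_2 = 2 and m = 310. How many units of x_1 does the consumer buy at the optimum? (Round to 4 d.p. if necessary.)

Utility is quasi-linear in x_2; the FOC for x_1 is 3/√x_1 = p_1/p_2.
Thus x_1* = (3·p_2/p_1)² — independent of m — with the rest of income spent on x_2.
Plugging in: x_1* = (3·2/7)² = 0.7347.

x_1* = 0.7347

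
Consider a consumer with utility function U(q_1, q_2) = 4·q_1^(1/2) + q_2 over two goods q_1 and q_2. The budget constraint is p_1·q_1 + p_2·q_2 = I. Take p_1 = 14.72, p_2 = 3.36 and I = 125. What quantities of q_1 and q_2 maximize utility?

q_1* = 0.2084, q_2* = 36.2893

Set MRS = p_1/p_2: 2·q_1^(−1/2) = p_1/p_2.
Thus q_1* = (2·p_2/p_1)² — independent of I — with the rest of income spent on q_2.
Plugging in: q_1* = (2·3.36/14.72)² = 0.2084, q_2* = 36.2893.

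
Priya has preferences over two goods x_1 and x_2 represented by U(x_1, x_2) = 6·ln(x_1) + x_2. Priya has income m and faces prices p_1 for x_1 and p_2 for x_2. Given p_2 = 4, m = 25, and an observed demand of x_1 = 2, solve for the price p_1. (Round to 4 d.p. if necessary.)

p_1 = 12

MU_x_1 = 6/x_1, MU_x_2 = 1. Tangency: 6/x_1 = p_1/p_2.
So x_1*(p_1,p_2) = 6·p_2/p_1, independent of income; and x_2* = (m − 6·p_2)/p_2.
Set x_1* = 2 in the demand function and solve for p_1: p_1 = 12.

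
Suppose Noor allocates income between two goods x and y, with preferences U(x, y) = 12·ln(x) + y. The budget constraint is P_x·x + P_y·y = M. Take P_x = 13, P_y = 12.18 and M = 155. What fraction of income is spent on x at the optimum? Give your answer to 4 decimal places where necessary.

Set MRS = P_x/P_y: (12/x)/1 = P_x/P_y.
So x*(P_x,P_y) = 12·P_y/P_x, independent of income; and y* = (M − 12·P_y)/P_y.
At the given prices: x* = 12·12.18/13 = 11.2431, and y* = 0.7258.
Expenditure on x: 13·11.2431 = 146.16; share = 0.943.

share on x = 0.943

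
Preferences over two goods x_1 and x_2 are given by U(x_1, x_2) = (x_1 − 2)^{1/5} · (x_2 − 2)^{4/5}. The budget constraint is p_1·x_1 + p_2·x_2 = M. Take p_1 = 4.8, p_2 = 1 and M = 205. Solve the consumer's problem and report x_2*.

x_2* = 156.72

Discretionary income = 205 − 2·4.8 − 2·1 = 193.4; x_2* = 2 + 0.8·193.4/1 = 156.72.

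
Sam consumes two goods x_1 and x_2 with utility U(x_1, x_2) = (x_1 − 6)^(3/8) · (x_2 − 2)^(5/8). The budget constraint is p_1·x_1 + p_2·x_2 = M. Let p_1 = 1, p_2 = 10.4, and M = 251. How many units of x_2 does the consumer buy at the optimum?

After buying the subsistence bundle (6, 2), a share 0.375 of the remaining income goes to x_1: x_1* = 6 + 0.375·(M − 6p_1 − 2p_2)/p_1.
Discretionary income = 251 − 6·1 − 2·10.4 = 224.2; x_2* = 2 + 0.625·224.2/10.4 = 15.4736.

x_2* = 15.4736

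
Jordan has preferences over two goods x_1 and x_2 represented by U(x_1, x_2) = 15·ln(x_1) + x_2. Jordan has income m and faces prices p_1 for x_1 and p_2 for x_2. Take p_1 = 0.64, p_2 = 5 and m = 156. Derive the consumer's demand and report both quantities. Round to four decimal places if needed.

x_1* = 117.1875, x_2* = 16.2

Set MRS = p_1/p_2: (15/x_1)/1 = p_1/p_2.
So x_1*(p_1,p_2) = 15·p_2/p_1, independent of income; and x_2* = (m − 15·p_2)/p_2.
At the given prices: x_1* = 15·5/0.64 = 117.1875, and x_2* = 16.2.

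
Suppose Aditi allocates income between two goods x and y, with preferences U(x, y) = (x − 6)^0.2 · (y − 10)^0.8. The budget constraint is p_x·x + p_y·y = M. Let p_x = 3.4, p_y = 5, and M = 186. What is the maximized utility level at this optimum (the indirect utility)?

Let x' = x−6, y' = y−10. MRS = (1/4)·y'/x' = p_x/p_y.
After buying the subsistence bundle (6, 10), a share 0.2 of the remaining income goes to x: x* = 6 + 0.2·(M − 6p_x − 10p_y)/p_x.
Discretionary income = 186 − 6·3.4 − 10·5 = 115.6; x* = 6 + 0.2·115.6/3.4 = 12.8; y* = 10 + 0.8·115.6/5 = 28.496.
Utility at the optimum: U(12.8, 28.496) = 15.1413.

V = 15.1413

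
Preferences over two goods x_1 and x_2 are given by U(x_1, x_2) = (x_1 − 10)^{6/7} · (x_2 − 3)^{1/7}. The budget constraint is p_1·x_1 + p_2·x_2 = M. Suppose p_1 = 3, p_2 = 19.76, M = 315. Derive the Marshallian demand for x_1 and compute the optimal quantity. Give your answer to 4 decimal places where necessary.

x_1* = 74.4914

Discretionary income = 315 − 10·3 − 3·19.76 = 225.72; x_1* = 10 + 6/7·225.72/3 = 74.4914.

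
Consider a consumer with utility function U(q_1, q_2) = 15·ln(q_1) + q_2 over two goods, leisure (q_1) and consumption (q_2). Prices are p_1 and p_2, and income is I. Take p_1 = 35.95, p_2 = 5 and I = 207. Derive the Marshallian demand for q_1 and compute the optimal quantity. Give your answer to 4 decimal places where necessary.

MU_q_1 = 15/q_1, MU_q_2 = 1. Tangency: 15/q_1 = p_1/p_2.
So q_1*(p_1,p_2) = 15·p_2/p_1, independent of income; and q_2* = (I − 15·p_2)/p_2.
At the given prices: q_1* = 15·5/35.95 = 2.0862.

q_1* = 2.0862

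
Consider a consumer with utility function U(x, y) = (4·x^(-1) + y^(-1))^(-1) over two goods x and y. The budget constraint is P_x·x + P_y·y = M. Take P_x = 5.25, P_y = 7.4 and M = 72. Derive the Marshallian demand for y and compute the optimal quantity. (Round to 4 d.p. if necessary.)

MU_x ∝ 4·x^(-2), MU_y ∝ y^(-2), so MRS = 4·(y/x)^(2) = P_x/P_y.
Solve for the ratio: y/x = [(1/4)·P_x/P_y]^(0.5).
With the ratio pinned down, the budget gives x* = M/(P_x + P_y·(y/x)) and y* = (y/x)·x*.
Numerically y/x = 0.421147, so x* = 72/(5.25 + 7.4·0.421147) = 8.6058 and y* = 0.421147·8.6058 = 3.6243.

y* = 3.6243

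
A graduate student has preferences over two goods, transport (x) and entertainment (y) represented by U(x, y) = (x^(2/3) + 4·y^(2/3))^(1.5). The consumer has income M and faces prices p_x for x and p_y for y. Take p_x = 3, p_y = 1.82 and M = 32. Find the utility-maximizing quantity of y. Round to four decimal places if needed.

y* = 17.4819

MU_x ∝ x^(-1/3), MU_y ∝ 4·y^(-1/3), so MRS = (1/4)·(y/x)^(1/3) = p_x/p_y.
Hence y/x = (4·p_x/p_y)^(1/(1/3)), i.e. raised to the 3 power.
Substitute y = (y/x)·x into the budget: x* = M/(p_x + p_y·(y/x)).
Numerically y/x = 286.635234, so x* = 32/(3 + 1.82·286.635234) = 0.061 and y* = 286.635234·0.061 = 17.4819.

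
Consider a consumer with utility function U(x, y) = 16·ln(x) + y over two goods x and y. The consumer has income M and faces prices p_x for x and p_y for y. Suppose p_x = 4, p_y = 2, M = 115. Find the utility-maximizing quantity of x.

x* = 8

Set MRS = p_x/p_y: (16/x)/1 = p_x/p_y.
So x*(p_x,p_y) = 16·p_y/p_x, independent of income; and y* = (M − 16·p_y)/p_y.
At the given prices: x* = 16·2/4 = 8.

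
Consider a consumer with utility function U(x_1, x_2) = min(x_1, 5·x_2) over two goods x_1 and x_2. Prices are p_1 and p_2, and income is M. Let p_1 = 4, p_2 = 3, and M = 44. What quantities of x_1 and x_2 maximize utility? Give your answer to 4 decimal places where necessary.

With perfect complements, no substitution: consume in ratio x_1:x_2 = 5:1.
Budget: p_1·x_1 + p_2·(1/5)·x_1 = M, so (5·p_1 + p_2)·x_1 = 5·M.
Demand: x_1*(p_1,p_2,M) = 5·M/(5·p_1 + p_2), x_2* = M/(5·p_1 + p_2).
Here 5·4 + 3 = 23, giving x_1* = 9.5652 and x_2* = 1.913.

x_1* = 9.5652, x_2* = 1.913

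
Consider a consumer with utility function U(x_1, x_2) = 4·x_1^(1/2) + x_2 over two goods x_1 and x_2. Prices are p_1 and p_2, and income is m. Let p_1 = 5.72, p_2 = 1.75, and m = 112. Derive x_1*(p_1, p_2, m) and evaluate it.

x_1* = 0.3744

MU_x_1 = 2/√x_1, MU_x_2 = 1. Tangency: 2/√x_1 = p_1/p_2.
Solve: √x_1 = 2·p_2/p_1, so x_1*(p_1,p_2) = (2·p_2/p_1)², and x_2* = (m − p_1·x_1*)/p_2.
Plugging in: x_1* = (2·1.75/5.72)² = 0.3744.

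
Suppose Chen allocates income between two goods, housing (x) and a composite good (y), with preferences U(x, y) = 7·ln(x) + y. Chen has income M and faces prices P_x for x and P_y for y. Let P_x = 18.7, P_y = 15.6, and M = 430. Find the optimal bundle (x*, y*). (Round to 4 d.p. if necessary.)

x* = 5.8396, y* = 20.5641

MU_x = 7/x, MU_y = 1. Tangency: 7/x = P_x/P_y.
So x*(P_x,P_y) = 7·P_y/P_x, independent of income; and y* = (M − 7·P_y)/P_y.
At the given prices: x* = 7·15.6/18.7 = 5.8396, and y* = 20.5641.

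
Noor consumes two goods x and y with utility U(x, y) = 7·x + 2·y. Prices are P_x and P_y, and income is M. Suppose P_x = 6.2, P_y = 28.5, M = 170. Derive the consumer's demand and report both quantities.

x* = 27.4194, y* = 0

Linear utility — the consumer picks whichever good has higher MU/price: 7/6.2 = 1.129 vs 2/28.5 = 0.0702.
x gives more utility per dollar, so spend all income on x: x* = M/P_x, y* = 0.
Numerically: x* = 27.4194, y* = 0.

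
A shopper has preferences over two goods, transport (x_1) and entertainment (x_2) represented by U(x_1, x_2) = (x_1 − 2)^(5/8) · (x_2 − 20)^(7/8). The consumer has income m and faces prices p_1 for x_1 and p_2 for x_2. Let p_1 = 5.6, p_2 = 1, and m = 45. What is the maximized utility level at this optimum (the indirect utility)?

MRS = (5/7)·(x_2−20)/(x_1−2). Tangency with p_1/p_2 gives x_2−20 = (7/5)·(p_1/p_2)·(x_1−2).
After buying the subsistence bundle (2, 20), a share 5/12 of the remaining income goes to x_1: x_1* = 2 + 5/12·(m − 2p_1 − 20p_2)/p_1.
Discretionary income = 45 − 2·5.6 − 20·1 = 13.8; x_1* = 2 + 5/12·13.8/5.6 = 3.0268; x_2* = 20 + 7/12·13.8/1 = 28.05.
Utility at the optimum: U(3.0268, 28.05) = 6.3059.

V = 6.3059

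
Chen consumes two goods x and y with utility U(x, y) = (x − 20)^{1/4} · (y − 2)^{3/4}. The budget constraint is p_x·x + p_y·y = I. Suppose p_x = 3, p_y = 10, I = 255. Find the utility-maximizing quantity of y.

y* = 15.125

This is Cobb-Douglas in (x−20, y−2): tangency gives 0.25·p_y·(y−2) = 0.75·p_x·(x−20).
Substituting into the budget: x* = 20 + 0.25·(I − 20·p_x − 2·p_y)/p_x, and y* = 2 + 0.75·(…)/p_y.
Discretionary income = 255 − 20·3 − 2·10 = 175; y* = 2 + 0.75·175/10 = 15.125.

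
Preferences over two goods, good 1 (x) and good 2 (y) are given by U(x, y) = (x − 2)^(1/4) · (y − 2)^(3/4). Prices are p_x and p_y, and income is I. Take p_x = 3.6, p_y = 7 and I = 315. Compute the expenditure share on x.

Let x' = x−2, y' = y−2. MRS = (1/3)·y'/x' = p_x/p_y.
After buying the subsistence bundle (2, 2), a share 0.25 of the remaining income goes to x: x* = 2 + 0.25·(I − 2p_x − 2p_y)/p_x.
Discretionary income = 315 − 2·3.6 − 2·7 = 293.8; x* = 2 + 0.25·293.8/3.6 = 22.4028; y* = 2 + 0.75·293.8/7 = 33.4786.
Expenditure on x: 3.6·22.4028 = 80.65; share = 0.256.

share on x = 0.256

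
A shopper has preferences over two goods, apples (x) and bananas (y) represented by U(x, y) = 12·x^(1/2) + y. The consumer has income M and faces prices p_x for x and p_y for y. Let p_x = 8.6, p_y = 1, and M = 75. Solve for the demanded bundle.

Utility is quasi-linear in y; the FOC for x is 6/√x = p_x/p_y.
Thus x* = (6·p_y/p_x)² — independent of M — with the rest of income spent on y.
Plugging in: x* = (6·1/8.6)² = 0.4867, y* = 70.814.

x* = 0.4867, y* = 70.814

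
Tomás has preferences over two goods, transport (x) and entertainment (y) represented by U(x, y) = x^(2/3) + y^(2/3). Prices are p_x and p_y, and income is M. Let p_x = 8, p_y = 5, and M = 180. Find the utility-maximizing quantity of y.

With the ratio pinned down, the budget gives x* = M/(p_x + p_y·(y/x)) and y* = (y/x)·x*.
Numerically y/x = 4.096, so x* = 180/(8 + 5·4.096) = 6.3202 and y* = 4.096·6.3202 = 25.8876.

y* = 25.8876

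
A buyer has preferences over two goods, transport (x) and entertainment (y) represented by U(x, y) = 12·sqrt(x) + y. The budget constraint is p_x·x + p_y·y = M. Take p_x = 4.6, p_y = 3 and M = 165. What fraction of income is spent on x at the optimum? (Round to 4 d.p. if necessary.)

Set MRS = p_x/p_y: 6·x^(−1/2) = p_x/p_y.
Solve: √x = 6·p_y/p_x, so x*(p_x,p_y) = (6·p_y/p_x)², and y* = (M − p_x·x*)/p_y.
Plugging in: x* = (6·3/4.6)² = 15.3119, y* = 31.5217.
Expenditure on x: 4.6·15.3119 = 70.4348; share = 0.4269.

share on x = 0.4269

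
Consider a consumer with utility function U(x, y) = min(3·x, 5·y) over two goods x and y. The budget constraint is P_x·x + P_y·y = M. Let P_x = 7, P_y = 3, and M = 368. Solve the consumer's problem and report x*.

x* = 41.8182

Leontief preferences: the optimum is at the kink where x/5 = y/3, i.e. y = (3/5)·x.
Budget: P_x·x + P_y·(3/5)·x = M, so (5·P_x + 3·P_y)·x = 5·M.
Demand: x*(P_x,P_y,M) = 5·M/(5·P_x + 3·P_y), y* = 3·M/(5·P_x + 3·P_y).
Here 5·7 + 3·3 = 44, giving x* = 41.8182.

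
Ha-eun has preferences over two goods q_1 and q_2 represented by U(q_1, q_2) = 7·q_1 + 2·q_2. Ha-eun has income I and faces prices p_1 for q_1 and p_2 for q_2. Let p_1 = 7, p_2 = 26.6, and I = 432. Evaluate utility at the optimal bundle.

q_1 gives more utility per dollar, so spend all income on q_1: q_1* = I/p_1, q_2* = 0.
Numerically: q_1* = 61.7143, q_2* = 0.
Utility at the optimum: U(61.7143, 0) = 432.

V = 432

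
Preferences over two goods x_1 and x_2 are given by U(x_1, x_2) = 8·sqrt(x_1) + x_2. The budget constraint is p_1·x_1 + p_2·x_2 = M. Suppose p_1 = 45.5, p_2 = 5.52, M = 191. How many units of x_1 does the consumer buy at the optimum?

Set MRS = p_1/p_2: 4·x_1^(−1/2) = p_1/p_2.
Solve: √x_1 = 4·p_2/p_1, so x_1*(p_1,p_2) = (4·p_2/p_1)², and x_2* = (M − p_1·x_1*)/p_2.
Plugging in: x_1* = (4·5.52/45.5)² = 0.2355.

x_1* = 0.2355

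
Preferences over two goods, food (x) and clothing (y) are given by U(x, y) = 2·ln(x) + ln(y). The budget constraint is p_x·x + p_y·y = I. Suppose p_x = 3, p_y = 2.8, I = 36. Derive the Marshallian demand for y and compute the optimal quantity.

The MRS is 2·y/x. Set MRS = p_x/p_y.
So 2·p_y·y = p_x·x; combined with the budget, a share 2/3 of income goes to x.
Demand: x*(p_x,p_y,I) = 2/3·I/p_x and y* = 1/3·I/p_y.
At p_x=3, p_y=2.8, I=36: y* = 1/3·36/2.8 = 4.2857.

y* = 4.2857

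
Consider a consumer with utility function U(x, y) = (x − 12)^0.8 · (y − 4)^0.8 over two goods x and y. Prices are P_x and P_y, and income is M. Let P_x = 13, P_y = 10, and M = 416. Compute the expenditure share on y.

share on y = 0.3606

This is Cobb-Douglas in (x−12, y−4): tangency gives 0.8·P_y·(y−4) = 0.8·P_x·(x−12).
Substituting into the budget: x* = 12 + 0.5·(M − 12·P_x − 4·P_y)/P_x, and y* = 4 + 0.5·(…)/P_y.
Discretionary income = 416 − 12·13 − 4·10 = 220; x* = 12 + 0.5·220/13 = 20.4615; y* = 4 + 0.5·220/10 = 15.
Expenditure on y: 10·15 = 150; share = 0.3606.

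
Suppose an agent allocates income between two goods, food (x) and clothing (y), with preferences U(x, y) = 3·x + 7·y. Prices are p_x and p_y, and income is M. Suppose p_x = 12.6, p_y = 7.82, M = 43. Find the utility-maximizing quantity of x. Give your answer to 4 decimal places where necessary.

Numerically: x* = 0, y* = 5.4987.

x* = 0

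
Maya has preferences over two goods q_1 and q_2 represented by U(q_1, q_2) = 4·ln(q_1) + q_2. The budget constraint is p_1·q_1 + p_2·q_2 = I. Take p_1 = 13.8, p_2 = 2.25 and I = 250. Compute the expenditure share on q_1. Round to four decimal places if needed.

MU_q_1 = 4/q_1, MU_q_2 = 1. Tangency: 4/q_1 = p_1/p_2.
So q_1*(p_1,p_2) = 4·p_2/p_1, independent of income; and q_2* = (I − 4·p_2)/p_2.
At the given prices: q_1* = 4·2.25/13.8 = 0.6522, and q_2* = 107.1111.
Expenditure on q_1: 13.8·0.6522 = 9; share = 0.036.

share on q_1 = 0.036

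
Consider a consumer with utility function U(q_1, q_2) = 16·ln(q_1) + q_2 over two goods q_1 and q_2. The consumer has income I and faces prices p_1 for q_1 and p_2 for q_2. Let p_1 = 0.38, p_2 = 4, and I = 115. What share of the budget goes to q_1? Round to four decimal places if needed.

share on q_1 = 0.5565

MU_q_1 = 16/q_1, MU_q_2 = 1. Tangency: 16/q_1 = p_1/p_2.
So q_1*(p_1,p_2) = 16·p_2/p_1, independent of income; and q_2* = (I − 16·p_2)/p_2.
At the given prices: q_1* = 16·4/0.38 = 168.4211, and q_2* = 12.75.
Expenditure on q_1: 0.38·168.4211 = 64; share = 0.5565.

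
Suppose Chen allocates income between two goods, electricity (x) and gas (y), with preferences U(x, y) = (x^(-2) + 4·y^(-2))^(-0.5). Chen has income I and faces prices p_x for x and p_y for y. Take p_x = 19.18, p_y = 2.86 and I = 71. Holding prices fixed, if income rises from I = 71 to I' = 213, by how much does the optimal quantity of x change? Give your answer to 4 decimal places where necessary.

From the CES first-order condition, (1/4)·(y/x)^(3) = p_x/p_y.
Hence y/x = (4·p_x/p_y)^(1/(3)), i.e. raised to the 1/3 power.
With the ratio pinned down, the budget gives x* = I/(p_x + p_y·(y/x)) and y* = (y/x)·x*.
Numerically y/x = 2.993511, so x* = 71/(19.18 + 2.86·2.993511) = 2.5593.
At I' = 213: x* = 7.678. Change: 7.678 − 2.5593 = 5.1187.

Δx* = 5.1187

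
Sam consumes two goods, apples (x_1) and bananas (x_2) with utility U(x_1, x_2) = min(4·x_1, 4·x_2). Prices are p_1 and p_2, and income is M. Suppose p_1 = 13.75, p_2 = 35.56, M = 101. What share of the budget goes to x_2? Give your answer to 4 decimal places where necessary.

Demand: x_1*(p_1,p_2,M) = 4·M/(4·p_1 + 4·p_2), x_2* = 4·M/(4·p_1 + 4·p_2).
Here 4·13.75 + 4·35.56 = 197.24, giving x_1* = 2.0483 and x_2* = 2.0483.
Expenditure on x_2: 35.56·2.0483 = 72.8363; share = 0.7212.

share on x_2 = 0.7212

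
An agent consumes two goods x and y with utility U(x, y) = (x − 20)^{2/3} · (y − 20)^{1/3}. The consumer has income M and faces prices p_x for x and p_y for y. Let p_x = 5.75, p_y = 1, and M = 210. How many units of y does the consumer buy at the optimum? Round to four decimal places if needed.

Let x' = x−20, y' = y−20. MRS = 2·y'/x' = p_x/p_y.
After buying the subsistence bundle (20, 20), a share 2/3 of the remaining income goes to x: x* = 20 + 2/3·(M − 20p_x − 20p_y)/p_x.
Discretionary income = 210 − 20·5.75 − 20·1 = 75; y* = 20 + 1/3·75/1 = 45.

y* = 45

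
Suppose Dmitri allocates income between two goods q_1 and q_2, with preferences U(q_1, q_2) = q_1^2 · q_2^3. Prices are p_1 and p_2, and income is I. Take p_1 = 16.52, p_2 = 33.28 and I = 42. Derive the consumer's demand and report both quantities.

q_1* = 1.0169, q_2* = 0.7572

Demand: q_1*(p_1,p_2,I) = 0.4·I/p_1 and q_2* = 0.6·I/p_2.
At p_1=16.52, p_2=33.28, I=42: q_1* = 0.4·42/16.52 = 1.0169, q_2* = 0.7572.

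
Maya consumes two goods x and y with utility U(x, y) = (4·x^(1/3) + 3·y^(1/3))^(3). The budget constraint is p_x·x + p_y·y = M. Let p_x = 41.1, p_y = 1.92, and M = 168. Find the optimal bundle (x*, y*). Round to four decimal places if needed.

MRS = MU_x/MU_y = (4/3)·(y/x)^(2/3). Set equal to p_x/p_y.
Solve for the ratio: y/x = [(3/4)·p_x/p_y]^(1.5).
With the ratio pinned down, the budget gives x* = M/(p_x + p_y·(y/x)) and y* = (y/x)·x*.
Numerically y/x = 64.328405, so x* = 168/(41.1 + 1.92·64.328405) = 1.0206 and y* = 64.328405·1.0206 = 65.653.

x* = 1.0206, y* = 65.653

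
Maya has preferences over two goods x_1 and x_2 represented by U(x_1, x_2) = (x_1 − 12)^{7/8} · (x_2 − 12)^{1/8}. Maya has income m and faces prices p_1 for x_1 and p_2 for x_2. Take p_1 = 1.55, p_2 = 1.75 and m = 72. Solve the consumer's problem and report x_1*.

x_1* = 30.2903

MRS = 7·(x_2−12)/(x_1−12). Tangency with p_1/p_2 gives x_2−12 = (1/7)·(p_1/p_2)·(x_1−12).
Substituting into the budget: x_1* = 12 + 0.875·(m − 12·p_1 − 12·p_2)/p_1, and x_2* = 12 + 0.125·(…)/p_2.
Discretionary income = 72 − 12·1.55 − 12·1.75 = 32.4; x_1* = 12 + 0.875·32.4/1.55 = 30.2903.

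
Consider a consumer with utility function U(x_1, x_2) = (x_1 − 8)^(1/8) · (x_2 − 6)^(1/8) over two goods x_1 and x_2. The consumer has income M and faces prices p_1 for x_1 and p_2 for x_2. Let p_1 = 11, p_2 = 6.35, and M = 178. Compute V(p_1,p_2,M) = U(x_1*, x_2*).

V = 1.3274

This is Cobb-Douglas in (x_1−8, x_2−6): tangency gives 0.125·p_2·(x_2−6) = 0.125·p_1·(x_1−8).
After buying the subsistence bundle (8, 6), a share 0.5 of the remaining income goes to x_1: x_1* = 8 + 0.5·(M − 8p_1 − 6p_2)/p_1.
Discretionary income = 178 − 8·11 − 6·6.35 = 51.9; x_1* = 8 + 0.5·51.9/11 = 10.3591; x_2* = 6 + 0.5·51.9/6.35 = 10.0866.
Utility at the optimum: U(10.3591, 10.0866) = 1.3274.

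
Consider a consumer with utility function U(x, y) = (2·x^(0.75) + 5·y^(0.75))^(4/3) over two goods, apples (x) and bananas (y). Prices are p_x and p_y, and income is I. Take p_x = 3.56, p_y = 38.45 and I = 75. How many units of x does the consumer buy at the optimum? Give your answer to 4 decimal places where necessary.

From the CES first-order condition, (2/5)·(y/x)^(0.25) = p_x/p_y.
Hence y/x = ((5/2)·p_x/p_y)^(1/(0.25)), i.e. raised to the 4 power.
With the ratio pinned down, the budget gives x* = I/(p_x + p_y·(y/x)) and y* = (y/x)·x*.
Numerically y/x = 0.002871, so x* = 75/(3.56 + 38.45·0.002871) = 20.4339.

x* = 20.4339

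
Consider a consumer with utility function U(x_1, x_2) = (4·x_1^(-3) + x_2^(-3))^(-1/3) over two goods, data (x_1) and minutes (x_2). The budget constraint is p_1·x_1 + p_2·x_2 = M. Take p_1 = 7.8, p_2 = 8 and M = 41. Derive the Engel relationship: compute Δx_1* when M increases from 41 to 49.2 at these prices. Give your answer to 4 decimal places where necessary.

Δx_1* = 0.611

From the CES first-order condition, 4·(x_2/x_1)^(4) = p_1/p_2.
Hence x_2/x_1 = ((1/4)·p_1/p_2)^(1/(4)), i.e. raised to the 0.25 power.
Substitute x_2 = (x_2/x_1)·x_1 into the budget: x_1* = M/(p_1 + p_2·(x_2/x_1)).
Numerically x_2/x_1 = 0.702645, so x_1* = 41/(7.8 + 8·0.702645) = 3.0549.
At M' = 49.2: x_1* = 3.6659. Change: 3.6659 − 3.0549 = 0.611.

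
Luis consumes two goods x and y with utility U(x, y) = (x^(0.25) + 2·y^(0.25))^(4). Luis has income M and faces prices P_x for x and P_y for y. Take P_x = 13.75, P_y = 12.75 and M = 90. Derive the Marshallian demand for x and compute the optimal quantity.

x* = 1.8263

MU_x ∝ x^(-0.75), MU_y ∝ 2·y^(-0.75), so MRS = (1/2)·(y/x)^(0.75) = P_x/P_y.
Hence y/x = (2·P_x/P_y)^(1/(0.75)), i.e. raised to the 4/3 power.
With the ratio pinned down, the budget gives x* = M/(P_x + P_y·(y/x)) and y* = (y/x)·x*.
Numerically y/x = 2.786741, so x* = 90/(13.75 + 12.75·2.786741) = 1.8263.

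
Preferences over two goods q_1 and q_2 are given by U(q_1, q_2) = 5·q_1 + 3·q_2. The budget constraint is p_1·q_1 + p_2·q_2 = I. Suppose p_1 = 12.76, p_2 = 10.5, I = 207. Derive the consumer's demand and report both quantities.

q_1* = 16.2226, q_2* = 0

Perfect substitutes: compare marginal utility per dollar. 5/p_1 vs 3/p_2 → 0.3918 vs 0.2857.
q_1 gives more utility per dollar, so spend all income on q_1: q_1* = I/p_1, q_2* = 0.
Numerically: q_1* = 16.2226, q_2* = 0.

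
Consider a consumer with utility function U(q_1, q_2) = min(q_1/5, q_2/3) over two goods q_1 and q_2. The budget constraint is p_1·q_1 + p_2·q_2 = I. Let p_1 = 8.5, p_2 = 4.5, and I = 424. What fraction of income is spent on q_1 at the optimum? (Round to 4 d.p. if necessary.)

share on q_1 = 0.7589

With perfect complements, no substitution: consume in ratio q_1:q_2 = 5:3.
Budget: p_1·q_1 + p_2·(3/5)·q_1 = I, so (5·p_1 + 3·p_2)·q_1 = 5·I.
Demand: q_1*(p_1,p_2,I) = 5·I/(5·p_1 + 3·p_2), q_2* = 3·I/(5·p_1 + 3·p_2).
Here 5·8.5 + 3·4.5 = 56, giving q_1* = 37.8571 and q_2* = 22.7143.
Expenditure on q_1: 8.5·37.8571 = 321.7857; share = 0.7589.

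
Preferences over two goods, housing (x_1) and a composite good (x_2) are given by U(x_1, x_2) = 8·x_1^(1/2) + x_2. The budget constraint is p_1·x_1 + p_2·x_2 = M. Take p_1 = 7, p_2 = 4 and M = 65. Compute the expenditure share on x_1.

share on x_1 = 0.5626

Utility is quasi-linear in x_2; the FOC for x_1 is 4/√x_1 = p_1/p_2.
Solve: √x_1 = 4·p_2/p_1, so x_1*(p_1,p_2) = (4·p_2/p_1)², and x_2* = (M − p_1·x_1*)/p_2.
Plugging in: x_1* = (4·4/7)² = 5.2245, x_2* = 7.1071.
Expenditure on x_1: 7·5.2245 = 36.5714; share = 0.5626.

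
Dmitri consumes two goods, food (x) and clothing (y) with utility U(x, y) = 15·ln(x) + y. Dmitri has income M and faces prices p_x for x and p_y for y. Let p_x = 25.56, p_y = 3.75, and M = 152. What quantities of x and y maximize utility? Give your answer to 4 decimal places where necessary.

Set MRS = p_x/p_y: (15/x)/1 = p_x/p_y.
So x*(p_x,p_y) = 15·p_y/p_x, independent of income; and y* = (M − 15·p_y)/p_y.
At the given prices: x* = 15·3.75/25.56 = 2.2007, and y* = 25.5333.

x* = 2.2007, y* = 25.5333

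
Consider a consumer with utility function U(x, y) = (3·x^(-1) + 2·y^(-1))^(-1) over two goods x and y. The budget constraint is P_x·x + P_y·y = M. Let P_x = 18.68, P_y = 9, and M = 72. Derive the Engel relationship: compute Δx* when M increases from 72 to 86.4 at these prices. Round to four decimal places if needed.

From the CES first-order condition, (3/2)·(y/x)^(2) = P_x/P_y.
Hence y/x = ((2/3)·P_x/P_y)^(1/(2)), i.e. raised to the 0.5 power.
Substitute y = (y/x)·x into the budget: x* = M/(P_x + P_y·(y/x)).
Numerically y/x = 1.176309, so x* = 72/(18.68 + 9·1.176309) = 2.4601.
At M' = 86.4: x* = 2.9522. Change: 2.9522 − 2.4601 = 0.492.

Δx* = 0.492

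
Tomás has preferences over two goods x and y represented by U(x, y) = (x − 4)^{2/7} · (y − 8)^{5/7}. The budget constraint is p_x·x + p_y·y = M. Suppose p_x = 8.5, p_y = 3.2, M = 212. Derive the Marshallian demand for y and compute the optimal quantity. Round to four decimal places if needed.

This is Cobb-Douglas in (x−4, y−8): tangency gives 2/7·p_y·(y−8) = 5/7·p_x·(x−4).
After buying the subsistence bundle (4, 8), a share 2/7 of the remaining income goes to x: x* = 4 + 2/7·(M − 4p_x − 8p_y)/p_x.
Discretionary income = 212 − 4·8.5 − 8·3.2 = 152.4; y* = 8 + 5/7·152.4/3.2 = 42.0179.

y* = 42.0179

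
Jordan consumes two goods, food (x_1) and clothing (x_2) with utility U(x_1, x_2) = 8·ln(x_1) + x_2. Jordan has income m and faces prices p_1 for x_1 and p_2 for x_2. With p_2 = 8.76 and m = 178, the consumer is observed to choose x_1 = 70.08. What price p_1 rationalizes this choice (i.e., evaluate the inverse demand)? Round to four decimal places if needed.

p_1 = 1

Set MRS = p_1/p_2: (8/x_1)/1 = p_1/p_2.
So x_1*(p_1,p_2) = 8·p_2/p_1, independent of income; and x_2* = (m − 8·p_2)/p_2.
Set x_1* = 70.08 in the demand function and solve for p_1: p_1 = 1.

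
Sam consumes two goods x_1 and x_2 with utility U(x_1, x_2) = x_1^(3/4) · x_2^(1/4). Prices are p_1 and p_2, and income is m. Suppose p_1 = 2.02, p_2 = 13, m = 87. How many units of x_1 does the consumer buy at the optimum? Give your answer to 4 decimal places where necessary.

x_1* = 32.302

MU_x_1/MU_x_2 = (0.75·x_2)/(0.25·x_1); tangency sets this equal to p_1/p_2.
Rearranging, p_2·x_2 = (1/3)·p_1·x_1. Substituting into the budget gives p_1·x_1·(1 + (1/3)) = m.
Demand: x_1*(p_1,p_2,m) = 0.75·m/p_1 and x_2* = 0.25·m/p_2.
At p_1=2.02, p_2=13, m=87: x_1* = 0.75·87/2.02 = 32.302.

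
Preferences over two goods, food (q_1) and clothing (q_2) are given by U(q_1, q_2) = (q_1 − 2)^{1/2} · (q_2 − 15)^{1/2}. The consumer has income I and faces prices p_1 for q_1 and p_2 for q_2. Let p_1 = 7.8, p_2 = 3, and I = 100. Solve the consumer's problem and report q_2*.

MRS = (q_2−15)/(q_1−2). Tangency with p_1/p_2 gives q_2−15 = (p_1/p_2)·(q_1−2).
After buying the subsistence bundle (2, 15), a share 0.5 of the remaining income goes to q_1: q_1* = 2 + 0.5·(I − 2p_1 − 15p_2)/p_1.
Discretionary income = 100 − 2·7.8 − 15·3 = 39.4; q_2* = 15 + 0.5·39.4/3 = 21.5667.

q_2* = 21.5667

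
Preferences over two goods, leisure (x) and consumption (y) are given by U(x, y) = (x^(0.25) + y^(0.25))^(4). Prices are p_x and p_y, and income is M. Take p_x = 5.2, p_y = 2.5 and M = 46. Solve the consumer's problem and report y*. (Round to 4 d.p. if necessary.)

y* = 10.3174

Substitute y = (y/x)·x into the budget: x* = M/(p_x + p_y·(y/x)).
Numerically y/x = 2.655122, so x* = 46/(5.2 + 2.5·2.655122) = 3.8859 and y* = 2.655122·3.8859 = 10.3174.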